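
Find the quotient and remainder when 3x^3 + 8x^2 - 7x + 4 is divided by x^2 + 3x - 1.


(3x^3 + 8x^2 - 7x + 4) / (x^2 + 3x - 1)
Step 1: 3x * (x^2 + 3x - 1) = 3x^3 + 9x^2 - 3x; subtract.
Step 2: -1 * (x^2 + 3x - 1) = -x^2 - 3x + 1; subtract.
Quotient: 3x - 1, Remainder: -x + 3


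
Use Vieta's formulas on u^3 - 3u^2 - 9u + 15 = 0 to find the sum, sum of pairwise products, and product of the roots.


Monic cubic u^3+bu^2+cu+d=0: sum=-b, pairwise sum=c, product=-d.
b=-3, c=-9, d=15
r1+r2+r3 = 3
r1r2+r1r3+r2r3 = -9
r1r2r3 = -15


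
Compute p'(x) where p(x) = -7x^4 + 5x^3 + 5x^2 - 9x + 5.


Apply the power rule term by term:
  d/dx(-7x^4) = -28x^3
  d/dx(5x^3) = 15x^2
  d/dx(5x^2) = 10x
  d/dx(-9x) = -9
  d/dx(5) = 0
p'(x) = -28x^3 + 15x^2 + 10x - 9


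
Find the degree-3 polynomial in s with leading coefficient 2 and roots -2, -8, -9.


p(s) = 2(s + 2)(s + 8)(s + 9)
Expand: 2s^3 + 38s^2 + 212s + 288


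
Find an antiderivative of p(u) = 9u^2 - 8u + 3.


Reverse power rule on each term:
  ∫ 9u^2 du = 3u^3
  ∫ -8u du = -4u^2
  ∫ 3 du = 3u
F(u) = 3u^3 - 4u^2 + 3u + C


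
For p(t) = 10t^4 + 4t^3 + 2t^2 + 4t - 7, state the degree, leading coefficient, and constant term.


Highest power of t is 4, with coefficient 10. Constant term is -7.
Degree = 4, leading coefficient = 10, constant term = -7


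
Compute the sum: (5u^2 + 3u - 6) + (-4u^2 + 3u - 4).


Align terms by degree and add:
  5u^2 + 3u - 6
  -4u^2 + 3u - 4
= u^2 + 6u - 10


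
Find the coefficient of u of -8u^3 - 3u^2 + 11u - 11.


Read off the coefficient of u: 11


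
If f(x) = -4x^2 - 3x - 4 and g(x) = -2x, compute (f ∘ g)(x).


Substitute g(x) into f:
f(g(x)) = -4*(-2x)^2 + (-3)*(-2x) + (-4)
(-2x)^2 = 4x^2
Expand and combine: -16x^2 + 6x - 4


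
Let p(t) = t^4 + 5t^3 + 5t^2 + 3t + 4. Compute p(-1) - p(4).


p(-1) = 2
p(4) = 672
p(-1) - p(4) = 2 - 672 = -670


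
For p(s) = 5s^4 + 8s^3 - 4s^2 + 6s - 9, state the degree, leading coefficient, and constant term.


Highest power of s is 4, with coefficient 5. Constant term is -9.
Degree = 4, leading coefficient = 5, constant term = -9


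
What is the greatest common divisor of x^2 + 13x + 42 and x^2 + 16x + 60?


Factor each:
  x^2 + 13x + 42 = (x + 6)(x + 7)
  x^2 + 16x + 60 = (x + 6)(x + 10)
Common monic factor: x + 6


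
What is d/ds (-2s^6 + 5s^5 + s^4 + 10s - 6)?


Apply the power rule term by term:
  d/ds(-2s^6) = -12s^5
  d/ds(5s^5) = 25s^4
  d/ds(s^4) = 4s^3
  d/ds(10s) = 10
  d/ds(-6) = 0
p'(s) = -12s^5 + 25s^4 + 4s^3 + 10


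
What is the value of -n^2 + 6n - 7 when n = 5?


Using direct substitution:
  -1 * (5)^2 = -25
  6 * (5)^1 = 30
  constant: -7
Sum = -25 + 30 - 7 = -2


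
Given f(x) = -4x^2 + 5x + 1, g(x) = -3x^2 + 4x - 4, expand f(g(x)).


Substitute g(x) into f:
f(g(x)) = -4*(-3x^2 + 4x - 4)^2 + 5*(-3x^2 + 4x - 4) + 1
(-3x^2 + 4x - 4)^2 = 9x^4 - 24x^3 + 40x^2 - 32x + 16
Expand and combine: -36x^4 + 96x^3 - 175x^2 + 148x - 83


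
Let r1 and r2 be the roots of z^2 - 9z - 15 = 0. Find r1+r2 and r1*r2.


For az^2+bz+c=0: sum = -b/a, product = c/a.
a=1, b=-9, c=-15
Sum = -(-9)/1 = 9
Product = (-15)/1 = -15


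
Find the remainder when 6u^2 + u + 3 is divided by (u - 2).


By the Remainder Theorem, the remainder equals p(2):
  6*(2)^2 = 24
  1*(2)^1 = 2
  constant: 3
Sum: 24 + 2 + 3 = 29


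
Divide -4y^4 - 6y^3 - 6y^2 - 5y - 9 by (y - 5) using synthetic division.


Synthetic division with c = 5. Coefficients: -4, -6, -6, -5, -9
Bring down -4.
  -4 * 5 = -20; -20 - 6 = -26
  -26 * 5 = -130; -130 - 6 = -136
  -136 * 5 = -680; -680 - 5 = -685
  -685 * 5 = -3425; -3425 - 9 = -3434
Quotient: -4y^3 - 26y^2 - 136y - 685, Remainder: -3434


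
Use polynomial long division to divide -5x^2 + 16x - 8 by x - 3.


(-5x^2 + 16x - 8) / (x - 3)
Step 1: -5x * (x - 3) = -5x^2 + 15x; subtract.
Step 2: 1 * (x - 3) = x - 3; subtract.
Quotient: -5x + 1, Remainder: -5


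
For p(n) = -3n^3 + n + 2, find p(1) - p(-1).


p(1) = 0
p(-1) = 4
p(1) - p(-1) = 0 - 4 = -4


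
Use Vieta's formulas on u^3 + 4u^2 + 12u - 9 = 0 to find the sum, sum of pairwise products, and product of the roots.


Monic cubic u^3+bu^2+cu+d=0: sum=-b, pairwise sum=c, product=-d.
b=4, c=12, d=-9
r1+r2+r3 = -4
r1r2+r1r3+r2r3 = 12
r1r2r3 = 9


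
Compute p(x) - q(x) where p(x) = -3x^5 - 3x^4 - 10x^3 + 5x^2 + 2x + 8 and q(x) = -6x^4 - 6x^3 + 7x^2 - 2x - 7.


Distribute the minus sign:
  (-3x^5 - 3x^4 - 10x^3 + 5x^2 + 2x + 8)
- (-6x^4 - 6x^3 + 7x^2 - 2x - 7)
Negate second polynomial: 6x^4 + 6x^3 - 7x^2 + 2x + 7
Add: -3x^5 + 3x^4 - 4x^3 - 2x^2 + 4x + 15


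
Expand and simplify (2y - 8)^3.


Expand (2y - 8)^3 by repeated multiplication:
  (2y - 8)^2 = 4y^2 - 32y + 64
= 8y^3 - 96y^2 + 384y - 512


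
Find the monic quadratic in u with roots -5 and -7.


p(u) = (u + 5)(u + 7)
Expand: u^2 + 12u + 35


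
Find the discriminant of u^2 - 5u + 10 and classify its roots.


D = b^2 - 4ac = (-5)^2 - 4(1)(10) = 25 - 40 = -15
Since D < 0: two complex conjugate roots (no real roots)


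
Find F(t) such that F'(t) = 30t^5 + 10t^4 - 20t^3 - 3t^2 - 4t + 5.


Reverse power rule on each term:
  ∫ 30t^5 dt = 5t^6
  ∫ 10t^4 dt = 2t^5
  ∫ -20t^3 dt = -5t^4
  ∫ -3t^2 dt = -t^3
  ∫ -4t dt = -2t^2
  ∫ 5 dt = 5t
F(t) = 5t^6 + 2t^5 - 5t^4 - t^3 - 2t^2 + 5t + C


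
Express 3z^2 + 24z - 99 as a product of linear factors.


Roots satisfy r1 + r2 = -b/a = -8 and r1*r2 = c/a = -33.
So r1 = 3, r2 = -11.
3z^2 + 24z - 99 = 3(z - r1)(z - r2) = 3(z - 3)(z + 11)


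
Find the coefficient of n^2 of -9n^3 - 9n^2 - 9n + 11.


Read off the coefficient of n^2: -9


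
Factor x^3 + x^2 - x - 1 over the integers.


Try integer roots (divisors of -1). x=-1: p(-1)=0.
Divide out (x + 1): quotient is x^2 - 1.
Factor the quadratic: (x - 1)(x + 1)
Result: (x + 1)(x - 1)(x + 1)


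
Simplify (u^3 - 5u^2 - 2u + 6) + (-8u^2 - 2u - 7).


Align terms by degree and add:
  u^3 - 5u^2 - 2u + 6
  -8u^2 - 2u - 7
= u^3 - 13u^2 - 4u - 1


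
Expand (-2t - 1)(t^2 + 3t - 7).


Distribute each term of the first polynomial:
  (-2t)(t^2 + 3t - 7) = -2t^3 - 6t^2 + 14t
  (-1)(t^2 + 3t - 7) = -t^2 - 3t + 7
Sum: -2t^3 - 7t^2 + 11t + 7


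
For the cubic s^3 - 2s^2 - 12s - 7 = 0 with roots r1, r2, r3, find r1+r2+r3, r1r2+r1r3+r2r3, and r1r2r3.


Monic cubic s^3+bs^2+cs+d=0: sum=-b, pairwise sum=c, product=-d.
b=-2, c=-12, d=-7
r1+r2+r3 = 2
r1r2+r1r3+r2r3 = -12
r1r2r3 = 7


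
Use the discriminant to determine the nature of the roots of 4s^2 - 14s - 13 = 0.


D = b^2 - 4ac = (-14)^2 - 4(4)(-13) = 196 + 208 = 404
Since D > 0: two distinct irrational roots


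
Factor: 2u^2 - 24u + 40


Roots satisfy r1 + r2 = -b/a = 12 and r1*r2 = c/a = 20.
So r1 = 2, r2 = 10.
2u^2 - 24u + 40 = 2(u - r1)(u - r2) = 2(u - 2)(u - 10)


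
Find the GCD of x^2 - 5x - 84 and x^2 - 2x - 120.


Factor each:
  x^2 - 5x - 84 = (x - 12)(x + 7)
  x^2 - 2x - 120 = (x - 12)(x + 10)
Common monic factor: x - 12


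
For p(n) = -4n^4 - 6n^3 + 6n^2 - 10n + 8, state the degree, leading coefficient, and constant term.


Highest power of n is 4, with coefficient -4. Constant term is 8.
Degree = 4, leading coefficient = -4, constant term = 8


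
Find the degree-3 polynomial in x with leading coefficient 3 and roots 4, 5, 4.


p(x) = 3(x - 4)(x - 5)(x - 4)
Expand: 3x^3 - 39x^2 + 168x - 240


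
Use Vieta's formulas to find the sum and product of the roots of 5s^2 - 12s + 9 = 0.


For as^2+bs+c=0: sum = -b/a, product = c/a.
a=5, b=-12, c=9
Sum = -(-12)/5 = 12/5
Product = (9)/5 = 9/5


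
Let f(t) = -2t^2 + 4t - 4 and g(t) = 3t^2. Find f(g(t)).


Substitute g(t) into f:
f(g(t)) = -2*(3t^2)^2 + 4*(3t^2) + (-4)
(3t^2)^2 = 9t^4
Expand and combine: -18t^4 + 12t^2 - 4


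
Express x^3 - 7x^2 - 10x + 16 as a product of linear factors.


Try integer roots (divisors of 16). x=1: p(1)=0.
Divide out (x - 1): quotient is x^2 - 6x - 16.
Factor the quadratic: (x - 8)(x + 2)
Result: (x - 1)(x - 8)(x + 2)


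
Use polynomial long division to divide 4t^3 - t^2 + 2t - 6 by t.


(4t^3 - t^2 + 2t - 6) / (t)
Step 1: 4t^2 * (t) = 4t^3; subtract.
Step 2: -t * (t) = -t^2; subtract.
Step 3: 2 * (t) = 2t; subtract.
Quotient: 4t^2 - t + 2, Remainder: -6


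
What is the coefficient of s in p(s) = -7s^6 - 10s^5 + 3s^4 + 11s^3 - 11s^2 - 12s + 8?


Read off the coefficient of s: -12


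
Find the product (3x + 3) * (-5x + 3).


Distribute each term of the first polynomial:
  (3x)(-5x + 3) = -15x^2 + 9x
  (3)(-5x + 3) = -15x + 9
Sum: -15x^2 - 6x + 9


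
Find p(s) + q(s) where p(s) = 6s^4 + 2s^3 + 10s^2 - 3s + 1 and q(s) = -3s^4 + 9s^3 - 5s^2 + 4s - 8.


Align terms by degree and add:
  6s^4 + 2s^3 + 10s^2 - 3s + 1
  -3s^4 + 9s^3 - 5s^2 + 4s - 8
= 3s^4 + 11s^3 + 5s^2 + s - 7


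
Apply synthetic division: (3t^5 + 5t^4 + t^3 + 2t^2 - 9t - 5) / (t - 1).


Synthetic division with c = 1. Coefficients: 3, 5, 1, 2, -9, -5
Bring down 3.
  3 * 1 = 3; 3 + 5 = 8
  8 * 1 = 8; 8 + 1 = 9
  9 * 1 = 9; 9 + 2 = 11
  11 * 1 = 11; 11 - 9 = 2
  2 * 1 = 2; 2 - 5 = -3
Quotient: 3t^4 + 8t^3 + 9t^2 + 11t + 2, Remainder: -3


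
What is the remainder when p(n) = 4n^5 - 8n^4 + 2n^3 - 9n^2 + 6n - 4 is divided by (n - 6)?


By the Remainder Theorem, the remainder equals p(6):
  4*(6)^5 = 31104
  -8*(6)^4 = -10368
  2*(6)^3 = 432
  -9*(6)^2 = -324
  6*(6)^1 = 36
  constant: -4
Sum: 31104 - 10368 + 432 - 324 + 36 - 4 = 20876


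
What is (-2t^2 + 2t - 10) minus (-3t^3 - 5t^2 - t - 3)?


Distribute the minus sign:
  (-2t^2 + 2t - 10)
- (-3t^3 - 5t^2 - t - 3)
Negate second polynomial: 3t^3 + 5t^2 + t + 3
Add: 3t^3 + 3t^2 + 3t - 7


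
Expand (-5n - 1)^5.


Expand (-5n - 1)^5 by repeated multiplication:
  (-5n - 1)^2 = 25n^2 + 10n + 1
  (-5n - 1)^3 = -125n^3 - 75n^2 - 15n - 1
  (-5n - 1)^4 = 625n^4 + 500n^3 + 150n^2 + 20n + 1
= -3125n^5 - 3125n^4 - 1250n^3 - 250n^2 - 25n - 1


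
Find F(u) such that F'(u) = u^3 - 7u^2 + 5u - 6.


Reverse power rule on each term:
  ∫ u^3 du = (1/4)u^4
  ∫ -7u^2 du = -(7/3)u^3
  ∫ 5u du = (5/2)u^2
  ∫ -6 du = -6u
F(u) = (1/4)u^4 - (7/3)u^3 + (5/2)u^2 - 6u + C


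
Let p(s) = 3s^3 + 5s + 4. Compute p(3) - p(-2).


p(3) = 100
p(-2) = -30
p(3) - p(-2) = 100 + 30 = 130


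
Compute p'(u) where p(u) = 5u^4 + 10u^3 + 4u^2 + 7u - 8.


Apply the power rule term by term:
  d/du(5u^4) = 20u^3
  d/du(10u^3) = 30u^2
  d/du(4u^2) = 8u
  d/du(7u) = 7
  d/du(-8) = 0
p'(u) = 20u^3 + 30u^2 + 8u + 7


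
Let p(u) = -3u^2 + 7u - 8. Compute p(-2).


Using direct substitution:
  -3 * (-2)^2 = -12
  7 * (-2)^1 = -14
  constant: -8
Sum = -12 - 14 - 8 = -34


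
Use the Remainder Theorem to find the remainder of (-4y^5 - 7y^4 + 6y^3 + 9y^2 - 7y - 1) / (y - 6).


By the Remainder Theorem, the remainder equals p(6):
  -4*(6)^5 = -31104
  -7*(6)^4 = -9072
  6*(6)^3 = 1296
  9*(6)^2 = 324
  -7*(6)^1 = -42
  constant: -1
Sum: -31104 - 9072 + 1296 + 324 - 42 - 1 = -38599


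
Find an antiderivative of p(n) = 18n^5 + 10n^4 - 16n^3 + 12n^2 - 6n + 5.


Reverse power rule on each term:
  ∫ 18n^5 dn = 3n^6
  ∫ 10n^4 dn = 2n^5
  ∫ -16n^3 dn = -4n^4
  ∫ 12n^2 dn = 4n^3
  ∫ -6n dn = -3n^2
  ∫ 5 dn = 5n
F(n) = 3n^6 + 2n^5 - 4n^4 + 4n^3 - 3n^2 + 5n + C


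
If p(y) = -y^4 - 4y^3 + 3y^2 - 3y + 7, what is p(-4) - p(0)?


p(-4) = 67
p(0) = 7
p(-4) - p(0) = 67 - 7 = 60


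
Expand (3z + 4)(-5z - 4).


Distribute each term of the first polynomial:
  (3z)(-5z - 4) = -15z^2 - 12z
  (4)(-5z - 4) = -20z - 16
Sum: -15z^2 - 32z - 16


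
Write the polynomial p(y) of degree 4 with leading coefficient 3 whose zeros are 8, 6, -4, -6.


p(y) = 3(y - 8)(y - 6)(y + 4)(y + 6)
Expand: 3y^4 - 12y^3 - 204y^2 + 432y + 3456


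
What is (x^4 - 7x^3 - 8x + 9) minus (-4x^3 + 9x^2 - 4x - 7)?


Distribute the minus sign:
  (x^4 - 7x^3 - 8x + 9)
- (-4x^3 + 9x^2 - 4x - 7)
Negate second polynomial: 4x^3 - 9x^2 + 4x + 7
Add: x^4 - 3x^3 - 9x^2 - 4x + 16


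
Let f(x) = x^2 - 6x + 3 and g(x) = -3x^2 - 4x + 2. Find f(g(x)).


Substitute g(x) into f:
f(g(x)) = 1*(-3x^2 - 4x + 2)^2 + (-6)*(-3x^2 - 4x + 2) + 3
(-3x^2 - 4x + 2)^2 = 9x^4 + 24x^3 + 4x^2 - 16x + 4
Expand and combine: 9x^4 + 24x^3 + 22x^2 + 8x - 5


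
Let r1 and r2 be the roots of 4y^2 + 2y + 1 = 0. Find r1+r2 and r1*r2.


For ay^2+by+c=0: sum = -b/a, product = c/a.
a=4, b=2, c=1
Sum = -(2)/4 = -1/2
Product = (1)/4 = 1/4


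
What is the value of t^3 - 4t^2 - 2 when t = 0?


Using direct substitution:
  1 * (0)^3 = 0
  -4 * (0)^2 = 0
  0 * (0)^1 = 0
  constant: -2
Sum = 0 + 0 + 0 - 2 = -2


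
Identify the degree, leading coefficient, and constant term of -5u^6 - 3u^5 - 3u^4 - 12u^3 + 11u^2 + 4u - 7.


Highest power of u is 6, with coefficient -5. Constant term is -7.
Degree = 6, leading coefficient = -5, constant term = -7


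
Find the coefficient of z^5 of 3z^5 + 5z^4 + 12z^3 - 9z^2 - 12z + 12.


Read off the coefficient of z^5: 3


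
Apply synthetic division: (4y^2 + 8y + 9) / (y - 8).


Synthetic division with c = 8. Coefficients: 4, 8, 9
Bring down 4.
  4 * 8 = 32; 32 + 8 = 40
  40 * 8 = 320; 320 + 9 = 329
Quotient: 4y + 40, Remainder: 329


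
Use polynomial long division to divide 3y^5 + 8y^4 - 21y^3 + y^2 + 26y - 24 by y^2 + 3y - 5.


(3y^5 + 8y^4 - 21y^3 + y^2 + 26y - 24) / (y^2 + 3y - 5)
Step 1: 3y^3 * (y^2 + 3y - 5) = 3y^5 + 9y^4 - 15y^3; subtract.
Step 2: -y^2 * (y^2 + 3y - 5) = -y^4 - 3y^3 + 5y^2; subtract.
Step 3: -3y * (y^2 + 3y - 5) = -3y^3 - 9y^2 + 15y; subtract.
Step 4: 5 * (y^2 + 3y - 5) = 5y^2 + 15y - 25; subtract.
Quotient: 3y^3 - y^2 - 3y + 5, Remainder: -4y + 1


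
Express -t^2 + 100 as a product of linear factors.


Roots satisfy r1 + r2 = -b/a = 0 and r1*r2 = c/a = -100.
So r1 = -10, r2 = 10.
-t^2 + 100 = -(t - r1)(t - r2) = -(t + 10)(t - 10)


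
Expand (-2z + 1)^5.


Expand (-2z + 1)^5 by repeated multiplication:
  (-2z + 1)^2 = 4z^2 - 4z + 1
  (-2z + 1)^3 = -8z^3 + 12z^2 - 6z + 1
  (-2z + 1)^4 = 16z^4 - 32z^3 + 24z^2 - 8z + 1
= -32z^5 + 80z^4 - 80z^3 + 40z^2 - 10z + 1


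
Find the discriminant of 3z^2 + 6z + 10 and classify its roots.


D = b^2 - 4ac = (6)^2 - 4(3)(10) = 36 - 120 = -84
Since D < 0: two complex conjugate roots (no real roots)


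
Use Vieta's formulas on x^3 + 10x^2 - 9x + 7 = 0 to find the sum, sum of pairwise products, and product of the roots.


Monic cubic x^3+bx^2+cx+d=0: sum=-b, pairwise sum=c, product=-d.
b=10, c=-9, d=7
r1+r2+r3 = -10
r1r2+r1r3+r2r3 = -9
r1r2r3 = -7


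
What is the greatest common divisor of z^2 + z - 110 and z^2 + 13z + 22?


Factor each:
  z^2 + z - 110 = (z + 11)(z - 10)
  z^2 + 13z + 22 = (z + 11)(z + 2)
Common monic factor: z + 11


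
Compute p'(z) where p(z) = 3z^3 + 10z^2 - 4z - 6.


Apply the power rule term by term:
  d/dz(3z^3) = 9z^2
  d/dz(10z^2) = 20z
  d/dz(-4z) = -4
  d/dz(-6) = 0
p'(z) = 9z^2 + 20z - 4


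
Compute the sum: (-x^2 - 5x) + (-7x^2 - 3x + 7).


Align terms by degree and add:
  -x^2 - 5x
  -7x^2 - 3x + 7
= -8x^2 - 8x + 7


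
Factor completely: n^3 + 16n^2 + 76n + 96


Try integer roots (divisors of 96). n=-6: p(-6)=0.
Divide out (n + 6): quotient is n^2 + 10n + 16.
Factor the quadratic: (n + 8)(n + 2)
Result: (n + 6)(n + 8)(n + 2)


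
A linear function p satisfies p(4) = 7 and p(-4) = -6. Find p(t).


p(t) = mt + b. Using p(4)=7, p(-4)=-6:
m = (7 + 6)/(4 + 4) = 13/8 = 13/8
b = 7 - m*(4) = 7 - 13/2 = 1/2
p(t) = (13/8)t + (1/2)


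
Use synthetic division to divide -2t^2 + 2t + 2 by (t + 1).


Synthetic division with c = -1. Coefficients: -2, 2, 2
Bring down -2.
  -2 * -1 = 2; 2 + 2 = 4
  4 * -1 = -4; -4 + 2 = -2
Quotient: -2t + 4, Remainder: -2


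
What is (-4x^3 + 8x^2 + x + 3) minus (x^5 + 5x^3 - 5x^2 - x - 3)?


Distribute the minus sign:
  (-4x^3 + 8x^2 + x + 3)
- (x^5 + 5x^3 - 5x^2 - x - 3)
Negate second polynomial: -x^5 - 5x^3 + 5x^2 + x + 3
Add: -x^5 - 9x^3 + 13x^2 + 2x + 6


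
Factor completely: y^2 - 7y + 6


Roots satisfy r1 + r2 = -b/a = 7 and r1*r2 = c/a = 6.
So r1 = 1, r2 = 6.
y^2 - 7y + 6 = (y - r1)(y - r2) = (y - 1)(y - 6)


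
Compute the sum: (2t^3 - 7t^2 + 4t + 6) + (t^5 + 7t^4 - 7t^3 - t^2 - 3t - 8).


Align terms by degree and add:
  2t^3 - 7t^2 + 4t + 6
+ t^5 + 7t^4 - 7t^3 - t^2 - 3t - 8
= t^5 + 7t^4 - 5t^3 - 8t^2 + t - 2


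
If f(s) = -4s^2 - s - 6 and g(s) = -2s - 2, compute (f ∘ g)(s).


Substitute g(s) into f:
f(g(s)) = -4*(-2s - 2)^2 + (-1)*(-2s - 2) + (-6)
(-2s - 2)^2 = 4s^2 + 8s + 4
Expand and combine: -16s^2 - 30s - 20


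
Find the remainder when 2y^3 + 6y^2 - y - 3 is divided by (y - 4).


By the Remainder Theorem, the remainder equals p(4):
  2*(4)^3 = 128
  6*(4)^2 = 96
  -1*(4)^1 = -4
  constant: -3
Sum: 128 + 96 - 4 - 3 = 217


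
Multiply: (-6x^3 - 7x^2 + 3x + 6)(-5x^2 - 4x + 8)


Distribute each term of the first polynomial:
  (-6x^3)(-5x^2 - 4x + 8) = 30x^5 + 24x^4 - 48x^3
  (-7x^2)(-5x^2 - 4x + 8) = 35x^4 + 28x^3 - 56x^2
  (3x)(-5x^2 - 4x + 8) = -15x^3 - 12x^2 + 24x
  (6)(-5x^2 - 4x + 8) = -30x^2 - 24x + 48
Sum: 30x^5 + 59x^4 - 35x^3 - 98x^2 + 48


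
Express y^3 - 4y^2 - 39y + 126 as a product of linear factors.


Try integer roots (divisors of 126). y=-6: p(-6)=0.
Divide out (y + 6): quotient is y^2 - 10y + 21.
Factor the quadratic: (y - 7)(y - 3)
Result: (y + 6)(y - 7)(y - 3)


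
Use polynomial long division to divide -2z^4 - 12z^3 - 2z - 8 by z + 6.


(-2z^4 - 12z^3 - 2z - 8) / (z + 6)
Step 1: -2z^3 * (z + 6) = -2z^4 - 12z^3; subtract.
Step 2: 0 * (z + 6) = 0; subtract.
Step 3: 0 * (z + 6) = 0; subtract.
Step 4: -2 * (z + 6) = -2z - 12; subtract.
Quotient: -2z^3 - 2, Remainder: 4


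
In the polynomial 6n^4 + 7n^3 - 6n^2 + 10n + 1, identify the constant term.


Read off the constant term: 1


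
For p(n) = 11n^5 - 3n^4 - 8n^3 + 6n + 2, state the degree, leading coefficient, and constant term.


Highest power of n is 5, with coefficient 11. Constant term is 2.
Degree = 5, leading coefficient = 11, constant term = 2


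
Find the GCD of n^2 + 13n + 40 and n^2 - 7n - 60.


Factor each:
  n^2 + 13n + 40 = (n + 5)(n + 8)
  n^2 - 7n - 60 = (n + 5)(n - 12)
Common monic factor: n + 5


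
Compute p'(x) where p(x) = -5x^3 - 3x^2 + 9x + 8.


Apply the power rule term by term:
  d/dx(-5x^3) = -15x^2
  d/dx(-3x^2) = -6x
  d/dx(9x) = 9
  d/dx(8) = 0
p'(x) = -15x^2 - 6x + 9


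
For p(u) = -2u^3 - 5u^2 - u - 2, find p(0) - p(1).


p(0) = -2
p(1) = -10
p(0) - p(1) = -2 + 10 = 8


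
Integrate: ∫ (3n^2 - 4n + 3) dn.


Reverse power rule on each term:
  ∫ 3n^2 dn = n^3
  ∫ -4n dn = -2n^2
  ∫ 3 dn = 3n
F(n) = n^3 - 2n^2 + 3n + C


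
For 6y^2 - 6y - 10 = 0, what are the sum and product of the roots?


For ay^2+by+c=0: sum = -b/a, product = c/a.
a=6, b=-6, c=-10
Sum = -(-6)/6 = 1
Product = (-10)/6 = -5/3


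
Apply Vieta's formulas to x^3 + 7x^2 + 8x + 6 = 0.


Monic cubic x^3+bx^2+cx+d=0: sum=-b, pairwise sum=c, product=-d.
b=7, c=8, d=6
r1+r2+r3 = -7
r1r2+r1r3+r2r3 = 8
r1r2r3 = -6


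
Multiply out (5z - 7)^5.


Expand (5z - 7)^5 by repeated multiplication:
  (5z - 7)^2 = 25z^2 - 70z + 49
  (5z - 7)^3 = 125z^3 - 525z^2 + 735z - 343
  (5z - 7)^4 = 625z^4 - 3500z^3 + 7350z^2 - 6860z + 2401
= 3125z^5 - 21875z^4 + 61250z^3 - 85750z^2 + 60025z - 16807


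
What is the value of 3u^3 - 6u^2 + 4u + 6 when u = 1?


Using direct substitution:
  3 * (1)^3 = 3
  -6 * (1)^2 = -6
  4 * (1)^1 = 4
  constant: 6
Sum = 3 - 6 + 4 + 6 = 7


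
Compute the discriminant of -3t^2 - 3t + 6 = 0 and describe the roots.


D = b^2 - 4ac = (-3)^2 - 4(-3)(6) = 9 + 72 = 81
Since D > 0: two distinct rational roots


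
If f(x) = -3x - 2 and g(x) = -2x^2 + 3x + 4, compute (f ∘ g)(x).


Substitute g(x) into f:
f(g(x)) = -3*(-2x^2 + 3x + 4) + (-2)
Expand and combine: 6x^2 - 9x - 14


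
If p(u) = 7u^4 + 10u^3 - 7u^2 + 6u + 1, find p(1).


Using direct substitution:
  7 * (1)^4 = 7
  10 * (1)^3 = 10
  -7 * (1)^2 = -7
  6 * (1)^1 = 6
  constant: 1
Sum = 7 + 10 - 7 + 6 + 1 = 17


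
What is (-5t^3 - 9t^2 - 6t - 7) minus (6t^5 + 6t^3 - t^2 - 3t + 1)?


Distribute the minus sign:
  (-5t^3 - 9t^2 - 6t - 7)
- (6t^5 + 6t^3 - t^2 - 3t + 1)
Negate second polynomial: -6t^5 - 6t^3 + t^2 + 3t - 1
Add: -6t^5 - 11t^3 - 8t^2 - 3t - 8


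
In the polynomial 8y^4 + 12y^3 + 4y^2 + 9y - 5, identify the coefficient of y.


Read off the coefficient of y: 9


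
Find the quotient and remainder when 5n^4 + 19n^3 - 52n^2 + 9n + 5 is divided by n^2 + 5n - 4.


(5n^4 + 19n^3 - 52n^2 + 9n + 5) / (n^2 + 5n - 4)
Step 1: 5n^2 * (n^2 + 5n - 4) = 5n^4 + 25n^3 - 20n^2; subtract.
Step 2: -6n * (n^2 + 5n - 4) = -6n^3 - 30n^2 + 24n; subtract.
Step 3: -2 * (n^2 + 5n - 4) = -2n^2 - 10n + 8; subtract.
Quotient: 5n^2 - 6n - 2, Remainder: -5n - 3


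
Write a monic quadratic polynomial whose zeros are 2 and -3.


p(x) = (x - 2)(x + 3)
Expand: x^2 + x - 6


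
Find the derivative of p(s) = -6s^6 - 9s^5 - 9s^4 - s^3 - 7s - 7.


Apply the power rule term by term:
  d/ds(-6s^6) = -36s^5
  d/ds(-9s^5) = -45s^4
  d/ds(-9s^4) = -36s^3
  d/ds(-s^3) = -3s^2
  d/ds(-7s) = -7
  d/ds(-7) = 0
p'(s) = -36s^5 - 45s^4 - 36s^3 - 3s^2 - 7


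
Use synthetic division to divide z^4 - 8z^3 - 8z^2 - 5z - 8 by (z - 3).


Synthetic division with c = 3. Coefficients: 1, -8, -8, -5, -8
Bring down 1.
  1 * 3 = 3; 3 - 8 = -5
  -5 * 3 = -15; -15 - 8 = -23
  -23 * 3 = -69; -69 - 5 = -74
  -74 * 3 = -222; -222 - 8 = -230
Quotient: z^3 - 5z^2 - 23z - 74, Remainder: -230


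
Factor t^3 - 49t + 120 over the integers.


Try integer roots (divisors of 120). t=3: p(3)=0.
Divide out (t - 3): quotient is t^2 + 3t - 40.
Factor the quadratic: (t + 8)(t - 5)
Result: (t - 3)(t + 8)(t - 5)


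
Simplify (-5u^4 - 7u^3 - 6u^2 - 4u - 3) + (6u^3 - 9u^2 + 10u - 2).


Align terms by degree and add:
  -5u^4 - 7u^3 - 6u^2 - 4u - 3
+ 6u^3 - 9u^2 + 10u - 2
= -5u^4 - u^3 - 15u^2 + 6u - 5


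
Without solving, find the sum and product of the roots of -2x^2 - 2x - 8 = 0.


For ax^2+bx+c=0: sum = -b/a, product = c/a.
a=-2, b=-2, c=-8
Sum = -(-2)/-2 = -1
Product = (-8)/-2 = 4


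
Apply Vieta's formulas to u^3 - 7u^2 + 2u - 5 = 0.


Monic cubic u^3+bu^2+cu+d=0: sum=-b, pairwise sum=c, product=-d.
b=-7, c=2, d=-5
r1+r2+r3 = 7
r1r2+r1r3+r2r3 = 2
r1r2r3 = 5


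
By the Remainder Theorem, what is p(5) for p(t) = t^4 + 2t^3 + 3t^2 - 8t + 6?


By the Remainder Theorem, the remainder equals p(5):
  1*(5)^4 = 625
  2*(5)^3 = 250
  3*(5)^2 = 75
  -8*(5)^1 = -40
  constant: 6
Sum: 625 + 250 + 75 - 40 + 6 = 916


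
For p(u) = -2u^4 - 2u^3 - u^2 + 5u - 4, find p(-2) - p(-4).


p(-2) = -34
p(-4) = -424
p(-2) - p(-4) = -34 + 424 = 390


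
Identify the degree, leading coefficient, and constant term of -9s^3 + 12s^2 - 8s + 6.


Highest power of s is 3, with coefficient -9. Constant term is 6.
Degree = 3, leading coefficient = -9, constant term = 6


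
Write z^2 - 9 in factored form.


Roots satisfy r1 + r2 = -b/a = 0 and r1*r2 = c/a = -9.
So r1 = 3, r2 = -3.
z^2 - 9 = (z - r1)(z - r2) = (z - 3)(z + 3)


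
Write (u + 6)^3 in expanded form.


Expand (u + 6)^3 by repeated multiplication:
  (u + 6)^2 = u^2 + 12u + 36
= u^3 + 18u^2 + 108u + 216


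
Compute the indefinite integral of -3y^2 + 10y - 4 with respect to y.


Reverse power rule on each term:
  ∫ -3y^2 dy = -y^3
  ∫ 10y dy = 5y^2
  ∫ -4 dy = -4y
F(y) = -y^3 + 5y^2 - 4y + C


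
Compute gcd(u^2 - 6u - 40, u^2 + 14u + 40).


Factor each:
  u^2 - 6u - 40 = (u + 4)(u - 10)
  u^2 + 14u + 40 = (u + 4)(u + 10)
Common monic factor: u + 4


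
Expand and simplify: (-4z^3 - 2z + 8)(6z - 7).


Distribute each term of the first polynomial:
  (-4z^3)(6z - 7) = -24z^4 + 28z^3
  (-2z)(6z - 7) = -12z^2 + 14z
  (8)(6z - 7) = 48z - 56
Sum: -24z^4 + 28z^3 - 12z^2 + 62z - 56


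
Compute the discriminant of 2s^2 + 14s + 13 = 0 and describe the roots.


D = b^2 - 4ac = (14)^2 - 4(2)(13) = 196 - 104 = 92
Since D > 0: two distinct irrational roots


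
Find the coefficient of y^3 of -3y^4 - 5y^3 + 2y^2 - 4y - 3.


Read off the coefficient of y^3: -5


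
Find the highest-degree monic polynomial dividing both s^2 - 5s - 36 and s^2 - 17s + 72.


Factor each:
  s^2 - 5s - 36 = (s - 9)(s + 4)
  s^2 - 17s + 72 = (s - 9)(s - 8)
Common monic factor: s - 9


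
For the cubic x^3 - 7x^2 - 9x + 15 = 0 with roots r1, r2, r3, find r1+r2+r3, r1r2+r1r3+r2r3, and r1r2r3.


Monic cubic x^3+bx^2+cx+d=0: sum=-b, pairwise sum=c, product=-d.
b=-7, c=-9, d=15
r1+r2+r3 = 7
r1r2+r1r3+r2r3 = -9
r1r2r3 = -15


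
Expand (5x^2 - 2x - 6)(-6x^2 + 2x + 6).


Distribute each term of the first polynomial:
  (5x^2)(-6x^2 + 2x + 6) = -30x^4 + 10x^3 + 30x^2
  (-2x)(-6x^2 + 2x + 6) = 12x^3 - 4x^2 - 12x
  (-6)(-6x^2 + 2x + 6) = 36x^2 - 12x - 36
Sum: -30x^4 + 22x^3 + 62x^2 - 24x - 36


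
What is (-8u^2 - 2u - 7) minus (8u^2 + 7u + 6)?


Distribute the minus sign:
  (-8u^2 - 2u - 7)
- (8u^2 + 7u + 6)
Negate second polynomial: -8u^2 - 7u - 6
Add: -16u^2 - 9u - 13


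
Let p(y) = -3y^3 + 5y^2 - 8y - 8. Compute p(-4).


Using direct substitution:
  -3 * (-4)^3 = 192
  5 * (-4)^2 = 80
  -8 * (-4)^1 = 32
  constant: -8
Sum = 192 + 80 + 32 - 8 = 296


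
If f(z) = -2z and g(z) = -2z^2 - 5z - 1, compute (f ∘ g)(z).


Substitute g(z) into f:
f(g(z)) = -2*(-2z^2 - 5z - 1)
Expand and combine: 4z^2 + 10z + 2


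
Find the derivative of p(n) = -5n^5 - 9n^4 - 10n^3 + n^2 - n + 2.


Apply the power rule term by term:
  d/dn(-5n^5) = -25n^4
  d/dn(-9n^4) = -36n^3
  d/dn(-10n^3) = -30n^2
  d/dn(n^2) = 2n
  d/dn(-n) = -1
  d/dn(2) = 0
p'(n) = -25n^4 - 36n^3 - 30n^2 + 2n - 1


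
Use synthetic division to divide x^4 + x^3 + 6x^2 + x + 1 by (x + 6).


Synthetic division with c = -6. Coefficients: 1, 1, 6, 1, 1
Bring down 1.
  1 * -6 = -6; -6 + 1 = -5
  -5 * -6 = 30; 30 + 6 = 36
  36 * -6 = -216; -216 + 1 = -215
  -215 * -6 = 1290; 1290 + 1 = 1291
Quotient: x^3 - 5x^2 + 36x - 215, Remainder: 1291


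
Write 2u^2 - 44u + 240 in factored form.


Roots satisfy r1 + r2 = -b/a = 22 and r1*r2 = c/a = 120.
So r1 = 10, r2 = 12.
2u^2 - 44u + 240 = 2(u - r1)(u - r2) = 2(u - 10)(u - 12)


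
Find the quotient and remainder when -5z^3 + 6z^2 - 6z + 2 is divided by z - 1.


(-5z^3 + 6z^2 - 6z + 2) / (z - 1)
Step 1: -5z^2 * (z - 1) = -5z^3 + 5z^2; subtract.
Step 2: z * (z - 1) = z^2 - z; subtract.
Step 3: -5 * (z - 1) = -5z + 5; subtract.
Quotient: -5z^2 + z - 5, Remainder: -3


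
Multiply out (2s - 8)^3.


Expand (2s - 8)^3 by repeated multiplication:
  (2s - 8)^2 = 4s^2 - 32s + 64
= 8s^3 - 96s^2 + 384s - 512


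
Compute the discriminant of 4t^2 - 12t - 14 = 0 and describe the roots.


D = b^2 - 4ac = (-12)^2 - 4(4)(-14) = 144 + 224 = 368
Since D > 0: two distinct irrational roots


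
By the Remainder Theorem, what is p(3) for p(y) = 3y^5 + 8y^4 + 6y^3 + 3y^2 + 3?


By the Remainder Theorem, the remainder equals p(3):
  3*(3)^5 = 729
  8*(3)^4 = 648
  6*(3)^3 = 162
  3*(3)^2 = 27
  0*(3)^1 = 0
  constant: 3
Sum: 729 + 648 + 162 + 27 + 0 + 3 = 1569


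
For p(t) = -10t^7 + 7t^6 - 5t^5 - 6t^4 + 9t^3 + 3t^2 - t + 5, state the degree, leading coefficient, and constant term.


Highest power of t is 7, with coefficient -10. Constant term is 5.
Degree = 7, leading coefficient = -10, constant term = 5


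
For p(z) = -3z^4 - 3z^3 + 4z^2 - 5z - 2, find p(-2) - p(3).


p(-2) = 0
p(3) = -305
p(-2) - p(3) = 0 + 305 = 305


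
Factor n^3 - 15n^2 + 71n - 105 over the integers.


Try integer roots (divisors of -105). n=5: p(5)=0.
Divide out (n - 5): quotient is n^2 - 10n + 21.
Factor the quadratic: (n - 3)(n - 7)
Result: (n - 5)(n - 3)(n - 7)


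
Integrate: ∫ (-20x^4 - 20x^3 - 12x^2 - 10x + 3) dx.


Reverse power rule on each term:
  ∫ -20x^4 dx = -4x^5
  ∫ -20x^3 dx = -5x^4
  ∫ -12x^2 dx = -4x^3
  ∫ -10x dx = -5x^2
  ∫ 3 dx = 3x
F(x) = -4x^5 - 5x^4 - 4x^3 - 5x^2 + 3x + C


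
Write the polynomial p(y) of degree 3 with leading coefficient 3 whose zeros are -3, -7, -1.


p(y) = 3(y + 3)(y + 7)(y + 1)
Expand: 3y^3 + 33y^2 + 93y + 63


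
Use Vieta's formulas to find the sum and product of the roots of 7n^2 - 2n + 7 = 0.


For an^2+bn+c=0: sum = -b/a, product = c/a.
a=7, b=-2, c=7
Sum = -(-2)/7 = 2/7
Product = (7)/7 = 1


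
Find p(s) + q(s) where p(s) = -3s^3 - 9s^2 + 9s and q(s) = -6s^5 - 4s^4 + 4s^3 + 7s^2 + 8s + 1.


Align terms by degree and add:
  -3s^3 - 9s^2 + 9s
  -6s^5 - 4s^4 + 4s^3 + 7s^2 + 8s + 1
= -6s^5 - 4s^4 + s^3 - 2s^2 + 17s + 1


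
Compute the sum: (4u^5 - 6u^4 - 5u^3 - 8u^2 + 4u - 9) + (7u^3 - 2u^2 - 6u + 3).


Align terms by degree and add:
  4u^5 - 6u^4 - 5u^3 - 8u^2 + 4u - 9
+ 7u^3 - 2u^2 - 6u + 3
= 4u^5 - 6u^4 + 2u^3 - 10u^2 - 2u - 6


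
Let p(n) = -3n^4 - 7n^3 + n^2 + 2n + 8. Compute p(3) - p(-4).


p(3) = -409
p(-4) = -304
p(3) - p(-4) = -409 + 304 = -105


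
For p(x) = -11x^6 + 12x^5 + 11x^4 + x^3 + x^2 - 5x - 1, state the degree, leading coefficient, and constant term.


Highest power of x is 6, with coefficient -11. Constant term is -1.
Degree = 6, leading coefficient = -11, constant term = -1


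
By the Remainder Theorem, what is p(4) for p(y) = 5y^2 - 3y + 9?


By the Remainder Theorem, the remainder equals p(4):
  5*(4)^2 = 80
  -3*(4)^1 = -12
  constant: 9
Sum: 80 - 12 + 9 = 77


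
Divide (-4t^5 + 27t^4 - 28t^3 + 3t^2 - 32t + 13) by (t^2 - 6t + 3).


(-4t^5 + 27t^4 - 28t^3 + 3t^2 - 32t + 13) / (t^2 - 6t + 3)
Step 1: -4t^3 * (t^2 - 6t + 3) = -4t^5 + 24t^4 - 12t^3; subtract.
Step 2: 3t^2 * (t^2 - 6t + 3) = 3t^4 - 18t^3 + 9t^2; subtract.
Step 3: 2t * (t^2 - 6t + 3) = 2t^3 - 12t^2 + 6t; subtract.
Step 4: 6 * (t^2 - 6t + 3) = 6t^2 - 36t + 18; subtract.
Quotient: -4t^3 + 3t^2 + 2t + 6, Remainder: -2t - 5


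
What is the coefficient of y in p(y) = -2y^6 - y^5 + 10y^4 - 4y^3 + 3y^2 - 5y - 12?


Read off the coefficient of y: -5


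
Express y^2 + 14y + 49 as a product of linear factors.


Roots satisfy r1 + r2 = -b/a = -14 and r1*r2 = c/a = 49.
So r1 = -7, r2 = -7.
y^2 + 14y + 49 = (y - r1)(y - r2) = (y + 7)(y + 7)


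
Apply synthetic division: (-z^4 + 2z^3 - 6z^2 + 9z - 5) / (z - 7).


Synthetic division with c = 7. Coefficients: -1, 2, -6, 9, -5
Bring down -1.
  -1 * 7 = -7; -7 + 2 = -5
  -5 * 7 = -35; -35 - 6 = -41
  -41 * 7 = -287; -287 + 9 = -278
  -278 * 7 = -1946; -1946 - 5 = -1951
Quotient: -z^3 - 5z^2 - 41z - 278, Remainder: -1951


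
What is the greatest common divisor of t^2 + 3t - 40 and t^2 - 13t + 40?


Factor each:
  t^2 + 3t - 40 = (t - 5)(t + 8)
  t^2 - 13t + 40 = (t - 5)(t - 8)
Common monic factor: t - 5


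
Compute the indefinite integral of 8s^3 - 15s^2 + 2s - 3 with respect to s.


Reverse power rule on each term:
  ∫ 8s^3 ds = 2s^4
  ∫ -15s^2 ds = -5s^3
  ∫ 2s ds = s^2
  ∫ -3 ds = -3s
F(s) = 2s^4 - 5s^3 + s^2 - 3s + C


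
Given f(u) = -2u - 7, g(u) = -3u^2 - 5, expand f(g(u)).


Substitute g(u) into f:
f(g(u)) = -2*(-3u^2 - 5) + (-7)
Expand and combine: 6u^2 + 3


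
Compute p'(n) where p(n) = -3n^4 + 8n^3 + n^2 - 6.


Apply the power rule term by term:
  d/dn(-3n^4) = -12n^3
  d/dn(8n^3) = 24n^2
  d/dn(n^2) = 2n
  d/dn(-6) = 0
p'(n) = -12n^3 + 24n^2 + 2n


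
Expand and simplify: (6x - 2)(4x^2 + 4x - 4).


Distribute each term of the first polynomial:
  (6x)(4x^2 + 4x - 4) = 24x^3 + 24x^2 - 24x
  (-2)(4x^2 + 4x - 4) = -8x^2 - 8x + 8
Sum: 24x^3 + 16x^2 - 32x + 8


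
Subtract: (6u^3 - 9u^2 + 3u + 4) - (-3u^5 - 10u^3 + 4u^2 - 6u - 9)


Distribute the minus sign:
  (6u^3 - 9u^2 + 3u + 4)
- (-3u^5 - 10u^3 + 4u^2 - 6u - 9)
Negate second polynomial: 3u^5 + 10u^3 - 4u^2 + 6u + 9
Add: 3u^5 + 16u^3 - 13u^2 + 9u + 13


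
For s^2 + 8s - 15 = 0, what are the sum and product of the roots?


For as^2+bs+c=0: sum = -b/a, product = c/a.
a=1, b=8, c=-15
Sum = -(8)/1 = -8
Product = (-15)/1 = -15


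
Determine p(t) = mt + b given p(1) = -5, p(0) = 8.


p(t) = mt + b. Using p(1)=-5, p(0)=8:
m = (-5 - 8)/(1) = -13/1 = -13
b = -5 - m*(1) = -5 + 13 = 8
p(t) = -13t + 8


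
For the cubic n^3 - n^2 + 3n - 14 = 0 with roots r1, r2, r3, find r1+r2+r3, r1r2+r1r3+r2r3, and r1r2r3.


Monic cubic n^3+bn^2+cn+d=0: sum=-b, pairwise sum=c, product=-d.
b=-1, c=3, d=-14
r1+r2+r3 = 1
r1r2+r1r3+r2r3 = 3
r1r2r3 = 14


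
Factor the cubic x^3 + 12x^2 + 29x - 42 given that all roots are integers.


Try integer roots (divisors of -42). x=1: p(1)=0.
Divide out (x - 1): quotient is x^2 + 13x + 42.
Factor the quadratic: (x + 7)(x + 6)
Result: (x - 1)(x + 7)(x + 6)


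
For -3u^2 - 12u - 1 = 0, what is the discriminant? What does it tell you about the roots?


D = b^2 - 4ac = (-12)^2 - 4(-3)(-1) = 144 - 12 = 132
Since D > 0: two distinct irrational roots


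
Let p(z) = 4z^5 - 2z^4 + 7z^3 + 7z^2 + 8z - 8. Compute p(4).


Using direct substitution:
  4 * (4)^5 = 4096
  -2 * (4)^4 = -512
  7 * (4)^3 = 448
  7 * (4)^2 = 112
  8 * (4)^1 = 32
  constant: -8
Sum = 4096 - 512 + 448 + 112 + 32 - 8 = 4168


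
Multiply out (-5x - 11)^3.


Expand (-5x - 11)^3 by repeated multiplication:
  (-5x - 11)^2 = 25x^2 + 110x + 121
= -125x^3 - 825x^2 - 1815x - 1331


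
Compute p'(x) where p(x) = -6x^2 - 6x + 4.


Apply the power rule term by term:
  d/dx(-6x^2) = -12x
  d/dx(-6x) = -6
  d/dx(4) = 0
p'(x) = -12x - 6


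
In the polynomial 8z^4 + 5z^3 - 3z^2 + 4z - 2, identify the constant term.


Read off the constant term: -2


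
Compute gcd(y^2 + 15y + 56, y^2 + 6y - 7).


Factor each:
  y^2 + 15y + 56 = (y + 7)(y + 8)
  y^2 + 6y - 7 = (y + 7)(y - 1)
Common monic factor: y + 7


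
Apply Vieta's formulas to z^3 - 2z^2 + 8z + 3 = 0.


Monic cubic z^3+bz^2+cz+d=0: sum=-b, pairwise sum=c, product=-d.
b=-2, c=8, d=3
r1+r2+r3 = 2
r1r2+r1r3+r2r3 = 8
r1r2r3 = -3


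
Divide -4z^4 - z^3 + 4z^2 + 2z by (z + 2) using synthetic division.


Synthetic division with c = -2. Coefficients: -4, -1, 4, 2, 0
Bring down -4.
  -4 * -2 = 8; 8 - 1 = 7
  7 * -2 = -14; -14 + 4 = -10
  -10 * -2 = 20; 20 + 2 = 22
  22 * -2 = -44; -44 + 0 = -44
Quotient: -4z^3 + 7z^2 - 10z + 22, Remainder: -44


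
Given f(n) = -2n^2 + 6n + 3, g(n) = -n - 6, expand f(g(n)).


Substitute g(n) into f:
f(g(n)) = -2*(-n - 6)^2 + 6*(-n - 6) + 3
(-n - 6)^2 = n^2 + 12n + 36
Expand and combine: -2n^2 - 30n - 105


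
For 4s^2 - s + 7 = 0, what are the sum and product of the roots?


For as^2+bs+c=0: sum = -b/a, product = c/a.
a=4, b=-1, c=7
Sum = -(-1)/4 = 1/4
Product = (7)/4 = 7/4


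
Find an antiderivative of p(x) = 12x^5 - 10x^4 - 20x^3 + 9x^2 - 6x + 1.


Reverse power rule on each term:
  ∫ 12x^5 dx = 2x^6
  ∫ -10x^4 dx = -2x^5
  ∫ -20x^3 dx = -5x^4
  ∫ 9x^2 dx = 3x^3
  ∫ -6x dx = -3x^2
  ∫ 1 dx = x
F(x) = 2x^6 - 2x^5 - 5x^4 + 3x^3 - 3x^2 + x + C


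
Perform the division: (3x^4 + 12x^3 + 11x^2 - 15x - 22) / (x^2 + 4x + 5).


(3x^4 + 12x^3 + 11x^2 - 15x - 22) / (x^2 + 4x + 5)
Step 1: 3x^2 * (x^2 + 4x + 5) = 3x^4 + 12x^3 + 15x^2; subtract.
Step 2: 0 * (x^2 + 4x + 5) = 0; subtract.
Step 3: -4 * (x^2 + 4x + 5) = -4x^2 - 16x - 20; subtract.
Quotient: 3x^2 - 4, Remainder: x - 2


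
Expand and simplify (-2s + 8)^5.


Expand (-2s + 8)^5 by repeated multiplication:
  (-2s + 8)^2 = 4s^2 - 32s + 64
  (-2s + 8)^3 = -8s^3 + 96s^2 - 384s + 512
  (-2s + 8)^4 = 16s^4 - 256s^3 + 1536s^2 - 4096s + 4096
= -32s^5 + 640s^4 - 5120s^3 + 20480s^2 - 40960s + 32768


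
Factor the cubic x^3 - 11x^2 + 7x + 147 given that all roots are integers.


Try integer roots (divisors of 147). x=7: p(7)=0.
Divide out (x - 7): quotient is x^2 - 4x - 21.
Factor the quadratic: (x - 7)(x + 3)
Result: (x - 7)(x - 7)(x + 3)


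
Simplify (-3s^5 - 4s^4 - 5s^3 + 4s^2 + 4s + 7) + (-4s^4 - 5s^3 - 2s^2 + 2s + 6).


Align terms by degree and add:
  -3s^5 - 4s^4 - 5s^3 + 4s^2 + 4s + 7
  -4s^4 - 5s^3 - 2s^2 + 2s + 6
= -3s^5 - 8s^4 - 10s^3 + 2s^2 + 6s + 13


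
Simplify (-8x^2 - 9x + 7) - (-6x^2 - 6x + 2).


Distribute the minus sign:
  (-8x^2 - 9x + 7)
- (-6x^2 - 6x + 2)
Negate second polynomial: 6x^2 + 6x - 2
Add: -2x^2 - 3x + 5


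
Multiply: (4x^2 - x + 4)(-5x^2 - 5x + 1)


Distribute each term of the first polynomial:
  (4x^2)(-5x^2 - 5x + 1) = -20x^4 - 20x^3 + 4x^2
  (-x)(-5x^2 - 5x + 1) = 5x^3 + 5x^2 - x
  (4)(-5x^2 - 5x + 1) = -20x^2 - 20x + 4
Sum: -20x^4 - 15x^3 - 11x^2 - 21x + 4


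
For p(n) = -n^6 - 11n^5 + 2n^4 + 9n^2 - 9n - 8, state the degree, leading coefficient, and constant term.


Highest power of n is 6, with coefficient -1. Constant term is -8.
Degree = 6, leading coefficient = -1, constant term = -8


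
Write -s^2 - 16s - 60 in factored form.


Roots satisfy r1 + r2 = -b/a = -16 and r1*r2 = c/a = 60.
So r1 = -10, r2 = -6.
-s^2 - 16s - 60 = -(s - r1)(s - r2) = -(s + 10)(s + 6)


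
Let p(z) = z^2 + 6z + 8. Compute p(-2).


Using direct substitution:
  1 * (-2)^2 = 4
  6 * (-2)^1 = -12
  constant: 8
Sum = 4 - 12 + 8 = 0


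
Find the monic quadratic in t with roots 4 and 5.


p(t) = (t - 4)(t - 5)
Expand: t^2 - 9t + 20


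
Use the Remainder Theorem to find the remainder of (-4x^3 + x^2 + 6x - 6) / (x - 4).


By the Remainder Theorem, the remainder equals p(4):
  -4*(4)^3 = -256
  1*(4)^2 = 16
  6*(4)^1 = 24
  constant: -6
Sum: -256 + 16 + 24 - 6 = -222


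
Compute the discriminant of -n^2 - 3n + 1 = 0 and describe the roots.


D = b^2 - 4ac = (-3)^2 - 4(-1)(1) = 9 + 4 = 13
Since D > 0: two distinct irrational roots


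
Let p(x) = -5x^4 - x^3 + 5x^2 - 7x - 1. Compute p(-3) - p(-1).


p(-3) = -313
p(-1) = 7
p(-3) - p(-1) = -313 - 7 = -320


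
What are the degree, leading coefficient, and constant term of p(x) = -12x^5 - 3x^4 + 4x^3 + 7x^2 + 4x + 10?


Highest power of x is 5, with coefficient -12. Constant term is 10.
Degree = 5, leading coefficient = -12, constant term = 10


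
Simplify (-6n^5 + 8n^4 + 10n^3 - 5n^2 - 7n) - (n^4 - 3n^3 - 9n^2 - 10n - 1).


Distribute the minus sign:
  (-6n^5 + 8n^4 + 10n^3 - 5n^2 - 7n)
- (n^4 - 3n^3 - 9n^2 - 10n - 1)
Negate second polynomial: -n^4 + 3n^3 + 9n^2 + 10n + 1
Add: -6n^5 + 7n^4 + 13n^3 + 4n^2 + 3n + 1


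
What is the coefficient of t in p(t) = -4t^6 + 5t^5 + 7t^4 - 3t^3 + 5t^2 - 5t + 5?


Read off the coefficient of t: -5


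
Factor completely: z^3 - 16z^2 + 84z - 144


Try integer roots (divisors of -144). z=6: p(6)=0.
Divide out (z - 6): quotient is z^2 - 10z + 24.
Factor the quadratic: (z - 6)(z - 4)
Result: (z - 6)(z - 6)(z - 4)


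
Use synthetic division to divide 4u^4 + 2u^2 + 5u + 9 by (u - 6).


Synthetic division with c = 6. Coefficients: 4, 0, 2, 5, 9
Bring down 4.
  4 * 6 = 24; 24 + 0 = 24
  24 * 6 = 144; 144 + 2 = 146
  146 * 6 = 876; 876 + 5 = 881
  881 * 6 = 5286; 5286 + 9 = 5295
Quotient: 4u^3 + 24u^2 + 146u + 881, Remainder: 5295


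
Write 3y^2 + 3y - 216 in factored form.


Roots satisfy r1 + r2 = -b/a = -1 and r1*r2 = c/a = -72.
So r1 = 8, r2 = -9.
3y^2 + 3y - 216 = 3(y - r1)(y - r2) = 3(y - 8)(y + 9)


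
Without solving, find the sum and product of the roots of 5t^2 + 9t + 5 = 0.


For at^2+bt+c=0: sum = -b/a, product = c/a.
a=5, b=9, c=5
Sum = -(9)/5 = -9/5
Product = (5)/5 = 1


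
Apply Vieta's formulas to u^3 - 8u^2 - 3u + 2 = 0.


Monic cubic u^3+bu^2+cu+d=0: sum=-b, pairwise sum=c, product=-d.
b=-8, c=-3, d=2
r1+r2+r3 = 8
r1r2+r1r3+r2r3 = -3
r1r2r3 = -2


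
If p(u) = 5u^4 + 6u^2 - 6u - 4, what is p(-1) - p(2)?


p(-1) = 13
p(2) = 88
p(-1) - p(2) = 13 - 88 = -75


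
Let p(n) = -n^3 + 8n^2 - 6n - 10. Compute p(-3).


Using direct substitution:
  -1 * (-3)^3 = 27
  8 * (-3)^2 = 72
  -6 * (-3)^1 = 18
  constant: -10
Sum = 27 + 72 + 18 - 10 = 107
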